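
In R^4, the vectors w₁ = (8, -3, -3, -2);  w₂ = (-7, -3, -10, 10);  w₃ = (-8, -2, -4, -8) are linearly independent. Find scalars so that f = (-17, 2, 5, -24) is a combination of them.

f = -w₁ - w₂ + 2w₃

Solve the system with w₁, w₂, w₃ as columns and f as the right-hand side.
Back-substitution yields (α₁, α₂, α₃) = (-1, -1, 2).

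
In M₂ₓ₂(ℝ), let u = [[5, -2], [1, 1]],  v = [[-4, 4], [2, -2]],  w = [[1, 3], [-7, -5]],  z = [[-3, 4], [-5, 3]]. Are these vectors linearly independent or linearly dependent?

Write each element as a coordinate vector in ℝ⁴ using {E₁₁, E₁₂, E₂₁, E₂₂}.
Form the 4×4 matrix with these as columns; its determinant is -992.
A nonzero determinant means the columns are linearly independent.

linearly independent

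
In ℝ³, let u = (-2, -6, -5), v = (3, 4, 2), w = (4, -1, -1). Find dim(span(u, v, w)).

Row-reduce the 3×3 matrix with these as rows.
Exactly 3 pivots survive; hence the rank is 3.

dim = 3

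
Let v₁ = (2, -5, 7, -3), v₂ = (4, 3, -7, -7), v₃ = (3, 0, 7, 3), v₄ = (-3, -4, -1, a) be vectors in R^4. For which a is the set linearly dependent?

a = -25/8

Place the vectors as rows of a 4×4 matrix; dependence ⇔ determinant zero.
The determinant works out to 224*a + 700.
Setting this to zero gives a = -25/8.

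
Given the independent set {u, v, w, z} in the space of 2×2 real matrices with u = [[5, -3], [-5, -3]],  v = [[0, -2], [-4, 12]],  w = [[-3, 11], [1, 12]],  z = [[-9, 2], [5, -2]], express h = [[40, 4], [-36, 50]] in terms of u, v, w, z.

Work in coordinates with respect to the standard basis {E₁₁, E₁₂, E₂₁, E₂₂}.
Set up the augmented matrix [u | v | w | z | h] and row-reduce.
Back-substitution yields (a₁, …, a₄) = (2, 2, 2, -4).

h = 2u + 2v + 2w - 4z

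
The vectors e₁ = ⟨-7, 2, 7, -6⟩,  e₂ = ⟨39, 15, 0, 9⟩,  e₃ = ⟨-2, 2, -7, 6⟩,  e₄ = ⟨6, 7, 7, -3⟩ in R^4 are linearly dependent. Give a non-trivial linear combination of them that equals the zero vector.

Solve the homogeneous system with e₁, e₂, e₃, e₄ as columns by row-reducing the coefficient matrix.
The free variable yields coefficients (3, 1, 0, -3) (any nonzero multiple also works).

3e₁ + e₂ - 3e₄ = 0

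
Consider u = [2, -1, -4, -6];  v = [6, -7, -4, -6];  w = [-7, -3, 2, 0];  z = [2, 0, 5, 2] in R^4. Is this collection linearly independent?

linearly independent

Place the vectors as rows of a 4×4 matrix and reduce to echelon form.
The reduction yields 4 nonzero rows, so the rank is 4.
Since rank = 4 (the number of vectors), the set is linearly independent.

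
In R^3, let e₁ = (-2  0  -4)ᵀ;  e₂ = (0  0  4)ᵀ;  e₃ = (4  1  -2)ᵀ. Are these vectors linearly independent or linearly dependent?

Form the 3×3 matrix with these as columns; its determinant is 8.
A nonzero determinant means the columns are linearly independent.

linearly independent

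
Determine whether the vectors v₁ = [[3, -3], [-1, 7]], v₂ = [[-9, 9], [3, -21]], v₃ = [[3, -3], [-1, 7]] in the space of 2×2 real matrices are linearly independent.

linearly dependent

Write each element as a coordinate vector in ℝ⁴ using {E₁₁, E₁₂, E₂₁, E₂₂}.
Place the vectors as rows of a 3×4 matrix and reduce to echelon form.
The reduction yields 1 nonzero row, so the rank is 1.
Since rank 1 < 3, the set is linearly dependent.
Indeed 3v₁ + v₂ = 0.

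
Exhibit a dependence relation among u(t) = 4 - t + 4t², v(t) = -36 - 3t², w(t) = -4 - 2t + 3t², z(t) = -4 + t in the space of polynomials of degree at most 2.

Take coordinates with respect to {1, t, t²}.
Write the vectors as columns of a matrix and find a nonzero vector in its null space.
A generator of the null space is (3, 1, -3, -3).

3u + v - 3w - 3z = 0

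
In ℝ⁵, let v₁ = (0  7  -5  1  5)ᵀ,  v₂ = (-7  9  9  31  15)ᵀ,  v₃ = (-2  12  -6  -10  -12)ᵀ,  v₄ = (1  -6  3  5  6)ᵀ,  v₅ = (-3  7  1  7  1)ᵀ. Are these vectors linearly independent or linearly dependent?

linearly dependent

Place the vectors as rows of a 5×5 matrix and reduce to echelon form.
The reduction yields 3 nonzero rows, so the rank is 3.
Since rank 3 < 5, the set is linearly dependent.
Indeed v₃ + 2v₄ = 0.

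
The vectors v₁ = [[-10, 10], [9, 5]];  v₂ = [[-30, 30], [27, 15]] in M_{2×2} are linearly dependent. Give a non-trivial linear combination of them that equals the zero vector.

Take coordinates with respect to {E₁₁, E₁₂, E₂₁, E₂₂}.
Row-reduce the matrix with v₁, v₂ as columns; the null space gives the coefficients.
A generator of the null space is (3, -1).

3v₁ - v₂ = 0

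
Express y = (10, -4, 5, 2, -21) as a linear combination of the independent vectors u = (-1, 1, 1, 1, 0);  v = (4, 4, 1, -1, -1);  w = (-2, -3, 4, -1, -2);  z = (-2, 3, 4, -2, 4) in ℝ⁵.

y = 2u + 3v + 3w - 3z

Write y = α₁u + … + α₄z and equate components.
Back-substitution yields (α₁, …, α₄) = (2, 3, 3, -3).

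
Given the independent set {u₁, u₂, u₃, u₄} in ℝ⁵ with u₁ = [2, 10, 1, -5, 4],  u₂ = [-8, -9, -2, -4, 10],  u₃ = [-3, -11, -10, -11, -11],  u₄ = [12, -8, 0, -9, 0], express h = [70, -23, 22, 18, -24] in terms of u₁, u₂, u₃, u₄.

Write h = a₁u₁ + … + a₄u₄ and equate components.
Row-reducing the augmented matrix gives the unique coefficients (a₁, …, a₄) = (-4, -3, -2, 4).

h = -4u₁ - 3u₂ - 2u₃ + 4u₄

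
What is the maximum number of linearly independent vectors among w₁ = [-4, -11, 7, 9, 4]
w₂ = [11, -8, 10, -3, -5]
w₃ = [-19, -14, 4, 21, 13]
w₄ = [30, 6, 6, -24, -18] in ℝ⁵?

2

Apply Gaussian elimination to the matrix whose rows are w₁, w₂, w₃, w₄.
Exactly 2 pivots survive; hence the rank is 2.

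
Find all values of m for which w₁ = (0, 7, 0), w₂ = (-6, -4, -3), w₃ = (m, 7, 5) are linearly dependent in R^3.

The set is linearly dependent precisely when det[w₁; w₂; w₃] = 0.
The determinant works out to 210 - 21*m.
Solving 210 - 21*m = 0 yields m = 10.

m = 10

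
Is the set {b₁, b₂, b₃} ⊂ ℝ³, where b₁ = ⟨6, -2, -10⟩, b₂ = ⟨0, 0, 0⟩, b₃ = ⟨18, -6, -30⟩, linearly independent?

linearly dependent

One of the vectors is the zero vector, so the set is linearly dependent.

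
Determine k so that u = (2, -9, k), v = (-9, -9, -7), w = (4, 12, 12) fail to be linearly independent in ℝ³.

The vectors are dependent exactly when the determinant of the matrix with rows u, v, w vanishes.
Expanding, det = -72*k - 768.
Setting this to zero gives k = -32/3.

k = -32/3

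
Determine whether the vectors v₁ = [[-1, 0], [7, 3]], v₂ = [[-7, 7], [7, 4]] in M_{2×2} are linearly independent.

linearly independent

Write each element as a coordinate vector in ℝ⁴ using {E₁₁, E₁₂, E₂₁, E₂₂}.
Place the vectors as rows of a 2×4 matrix and reduce to echelon form.
The reduction yields 2 nonzero rows, so the rank is 2.
Since rank = 2 (the number of vectors), the set is linearly independent.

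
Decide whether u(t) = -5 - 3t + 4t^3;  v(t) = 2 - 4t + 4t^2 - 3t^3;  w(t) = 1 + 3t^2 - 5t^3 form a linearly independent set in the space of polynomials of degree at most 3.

linearly independent

Write each element as a coordinate vector in ℝ⁴ using {1, t, …, t^3}.
Row-reduce the matrix whose columns are u, v, w.
The reduction yields 3 nonzero rows, so the rank is 3.
Since rank = 3 (the number of vectors), the set is linearly independent.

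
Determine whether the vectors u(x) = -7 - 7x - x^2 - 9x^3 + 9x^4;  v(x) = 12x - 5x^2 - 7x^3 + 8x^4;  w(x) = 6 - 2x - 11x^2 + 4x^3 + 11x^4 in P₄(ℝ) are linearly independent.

Take coordinates with respect to the standard basis {1, x, …, x^4}.
Place the vectors as rows of a 3×5 matrix and reduce to echelon form.
The reduction yields 3 nonzero rows, so the rank is 3.
Since rank = 3 (the number of vectors), the set is linearly independent.

linearly independent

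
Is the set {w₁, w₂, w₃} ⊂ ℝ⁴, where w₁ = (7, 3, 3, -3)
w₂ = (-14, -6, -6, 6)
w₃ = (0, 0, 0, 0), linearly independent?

linearly dependent

One of the vectors is the zero vector, so the set is linearly dependent.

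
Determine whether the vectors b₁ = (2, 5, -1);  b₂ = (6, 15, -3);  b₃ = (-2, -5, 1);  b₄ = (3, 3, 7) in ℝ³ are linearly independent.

There are 4 vectors in a 3-dimensional space, so they cannot be linearly independent.

linearly dependent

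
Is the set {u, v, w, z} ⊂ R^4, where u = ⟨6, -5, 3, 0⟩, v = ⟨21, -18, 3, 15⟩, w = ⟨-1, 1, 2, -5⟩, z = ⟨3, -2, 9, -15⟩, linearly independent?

linearly dependent

Row-reduce the matrix whose columns are u, v, w, z.
The reduction yields 2 nonzero rows, so the rank is 2.
Since rank 2 < 4, the set is linearly dependent.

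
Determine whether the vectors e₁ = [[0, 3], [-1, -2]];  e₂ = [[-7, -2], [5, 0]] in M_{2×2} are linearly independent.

linearly independent

Take coordinates with respect to the standard basis {E₁₁, E₁₂, E₂₁, E₂₂}.
Place the vectors as rows of a 2×4 matrix and reduce to echelon form.
The reduction yields 2 nonzero rows, so the rank is 2.
Since rank = 2 (the number of vectors), the set is linearly independent.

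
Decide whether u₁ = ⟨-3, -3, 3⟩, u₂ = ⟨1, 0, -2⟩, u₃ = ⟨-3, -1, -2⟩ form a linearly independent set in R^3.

The matrix [u₁|u₂|u₃] has determinant -21.
A nonzero determinant means the columns are linearly independent.

linearly independent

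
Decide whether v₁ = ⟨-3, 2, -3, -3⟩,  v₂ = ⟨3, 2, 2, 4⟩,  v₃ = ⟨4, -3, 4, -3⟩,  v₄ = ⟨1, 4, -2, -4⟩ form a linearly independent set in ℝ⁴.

linearly independent

Form the 4×4 matrix with these as columns; its determinant is 146.
A nonzero determinant means the columns are linearly independent.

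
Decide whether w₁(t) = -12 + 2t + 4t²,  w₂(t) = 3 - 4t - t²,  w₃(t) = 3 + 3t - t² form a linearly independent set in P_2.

Take coordinates with respect to the standard basis {1, t, t²}.
Form the 3×3 matrix with these as columns; its determinant is 0.
A zero determinant means the columns are linearly dependent.
Indeed w₁ + 2w₂ + 2w₃ = 0.

linearly dependent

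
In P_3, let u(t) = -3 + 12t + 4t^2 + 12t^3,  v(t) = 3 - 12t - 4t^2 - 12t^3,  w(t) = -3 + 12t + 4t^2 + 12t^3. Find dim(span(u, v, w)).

1

Pass to coordinate vectors with respect to the basis {1, t, …, t^3}.
Form the matrix with u, v, w as columns and reduce.
Exactly 1 pivot survives; hence the rank is 1.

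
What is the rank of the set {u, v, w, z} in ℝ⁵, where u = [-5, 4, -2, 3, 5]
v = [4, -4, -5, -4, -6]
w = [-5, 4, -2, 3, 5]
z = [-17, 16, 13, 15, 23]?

rank 2

Row-reduce the 4×5 matrix with these as rows.
Reduction leaves 2 leading entries, giving rank 2.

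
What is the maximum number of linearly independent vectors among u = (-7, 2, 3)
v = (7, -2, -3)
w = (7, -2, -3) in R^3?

Put the 3×3 matrix [u|v|w] into echelon form.
Exactly 1 pivot survives; hence the rank is 1.

1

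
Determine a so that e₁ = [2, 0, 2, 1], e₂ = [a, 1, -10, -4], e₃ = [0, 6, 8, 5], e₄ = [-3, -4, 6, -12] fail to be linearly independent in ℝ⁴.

a = -21/2

The vectors are dependent exactly when the determinant of the matrix with rows e₁, e₂, e₃, e₄ vanishes.
Cofactor expansion gives det = -172*a - 1806.
Setting this to zero gives a = -21/2.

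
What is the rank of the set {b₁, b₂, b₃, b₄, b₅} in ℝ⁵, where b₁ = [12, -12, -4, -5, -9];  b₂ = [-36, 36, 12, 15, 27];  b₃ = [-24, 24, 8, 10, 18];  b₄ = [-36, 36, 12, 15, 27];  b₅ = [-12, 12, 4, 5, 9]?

Apply Gaussian elimination to the matrix whose rows are b₁, b₂, b₃, b₄, b₅.
Reduction leaves 1 leading entry, giving rank 1.

1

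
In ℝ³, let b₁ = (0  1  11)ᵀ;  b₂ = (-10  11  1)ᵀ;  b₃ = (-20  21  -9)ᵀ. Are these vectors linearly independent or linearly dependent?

The matrix [b₁|b₂|b₃] has determinant 0.
A zero determinant means the columns are linearly dependent.

linearly dependent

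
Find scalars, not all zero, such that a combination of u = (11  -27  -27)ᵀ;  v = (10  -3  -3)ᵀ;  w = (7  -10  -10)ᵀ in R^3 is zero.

u + v - 3w = 0

Set up α₁u + … + α₃w = 0 and solve the homogeneous system.
A generator of the null space is (1, 1, -3).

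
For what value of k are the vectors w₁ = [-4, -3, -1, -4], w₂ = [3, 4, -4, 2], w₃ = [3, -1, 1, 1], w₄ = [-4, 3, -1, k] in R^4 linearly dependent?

k = -1/10

Place the vectors as rows of a 4×4 matrix; dependence ⇔ determinant zero.
The determinant works out to 60*k + 6.
Setting this to zero gives k = -1/10.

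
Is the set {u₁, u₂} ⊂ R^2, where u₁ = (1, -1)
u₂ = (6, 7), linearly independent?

Row-reduce the matrix whose columns are u₁, u₂.
The reduction yields 2 nonzero rows, so the rank is 2.
Since rank = 2 (the number of vectors), the set is linearly independent.

linearly independent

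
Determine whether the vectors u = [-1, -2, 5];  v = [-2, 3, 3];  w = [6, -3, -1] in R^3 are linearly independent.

Row-reduce the matrix whose columns are u, v, w.
The reduction yields 3 nonzero rows, so the rank is 3.
Since rank = 3 (the number of vectors), the set is linearly independent.

linearly independent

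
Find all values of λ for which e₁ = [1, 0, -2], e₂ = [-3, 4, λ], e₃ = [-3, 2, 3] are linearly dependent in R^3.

Dependence holds iff the 3×3 matrix [e₁ e₂ e₃] is singular.
Cofactor expansion gives det = -2*λ.
Setting this to zero gives λ = 0.

λ = 0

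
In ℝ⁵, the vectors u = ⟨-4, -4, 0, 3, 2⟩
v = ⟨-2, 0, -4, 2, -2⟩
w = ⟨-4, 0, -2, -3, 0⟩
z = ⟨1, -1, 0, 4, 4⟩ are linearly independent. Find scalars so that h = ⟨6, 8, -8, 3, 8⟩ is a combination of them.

Since u, v, w, z are independent, the coefficients expressing h are uniquely determined by a linear system.
Back-substitution yields (a₁, …, a₄) = (-3, 1, 2, 4).

h = -3u + v + 2w + 4z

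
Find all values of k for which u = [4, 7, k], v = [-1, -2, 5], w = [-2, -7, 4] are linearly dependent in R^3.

Dependence holds iff the 3×3 matrix [u v w] is singular.
The determinant works out to 3*k + 66.
Setting this to zero gives k = -22.

k = -22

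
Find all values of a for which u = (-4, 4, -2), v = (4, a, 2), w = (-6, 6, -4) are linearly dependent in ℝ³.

Dependence holds iff the 3×3 matrix [u v w] is singular.
Expanding, det = 4*a + 16.
This vanishes exactly when a = -4.

a = -4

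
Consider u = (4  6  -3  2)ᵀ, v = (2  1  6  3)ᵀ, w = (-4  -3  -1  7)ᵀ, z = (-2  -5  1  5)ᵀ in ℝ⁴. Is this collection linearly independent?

The matrix [u|v|w|z] has determinant -1000.
A nonzero determinant means the columns are linearly independent.

linearly independent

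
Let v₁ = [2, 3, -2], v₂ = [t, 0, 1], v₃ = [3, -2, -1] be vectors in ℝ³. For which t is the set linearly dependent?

The set is linearly dependent precisely when det[v₁; v₂; v₃] = 0.
The determinant works out to 7*t + 13.
This vanishes exactly when t = -13/7.

t = -13/7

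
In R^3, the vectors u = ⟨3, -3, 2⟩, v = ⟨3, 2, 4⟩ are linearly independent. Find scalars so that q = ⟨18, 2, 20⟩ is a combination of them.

q = 2u + 4v

Write q = α₁u + α₂v and equate components.
Back-substitution yields (α₁, α₂) = (2, 4).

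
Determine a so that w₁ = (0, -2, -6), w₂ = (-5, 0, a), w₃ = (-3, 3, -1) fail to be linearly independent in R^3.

a = -50/3

Dependence holds iff the 3×3 matrix [w₁ w₂ w₃] is singular.
Expanding, det = 6*a + 100.
This vanishes exactly when a = -50/3.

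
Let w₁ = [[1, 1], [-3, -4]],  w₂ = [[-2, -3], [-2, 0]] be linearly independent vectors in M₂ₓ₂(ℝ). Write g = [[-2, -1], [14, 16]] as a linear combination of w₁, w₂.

Identify each element with its coordinate vector in ℝ⁴ via {E₁₁, E₁₂, E₂₁, E₂₂}.
Since w₁, w₂ are independent, the coefficients expressing g are uniquely determined by a linear system.
Back-substitution yields (a₁, a₂) = (-4, -1).

g = -4w₁ - w₂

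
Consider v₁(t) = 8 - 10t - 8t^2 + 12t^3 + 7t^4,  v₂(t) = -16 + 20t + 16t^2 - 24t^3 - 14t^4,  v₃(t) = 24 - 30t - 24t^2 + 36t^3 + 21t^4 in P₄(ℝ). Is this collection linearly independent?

Write each element as a coordinate vector in ℝ⁵ using {1, t, …, t^4}.
Row-reduce the matrix whose columns are v₁, v₂, v₃.
The reduction yields 1 nonzero row, so the rank is 1.
Since rank 1 < 3, the set is linearly dependent.

linearly dependent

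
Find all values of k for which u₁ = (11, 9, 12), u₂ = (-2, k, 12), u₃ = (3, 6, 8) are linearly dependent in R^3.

k = 9

The set is linearly dependent precisely when det[u₁; u₂; u₃] = 0.
Cofactor expansion gives det = 52*k - 468.
This vanishes exactly when k = 9.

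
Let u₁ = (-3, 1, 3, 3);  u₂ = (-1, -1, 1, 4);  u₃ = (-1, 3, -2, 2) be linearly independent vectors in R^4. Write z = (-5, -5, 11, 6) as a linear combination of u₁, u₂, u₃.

z = 2u₁ + u₂ - 2u₃

Write z = α₁u₁ + … + α₃u₃ and equate components.
Row-reducing the augmented matrix gives the unique coefficients (α₁, α₂, α₃) = (2, 1, -2).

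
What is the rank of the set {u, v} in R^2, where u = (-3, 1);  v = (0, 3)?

2

Apply Gaussian elimination to the matrix whose rows are u, v.
Reduction leaves 2 leading entries, giving rank 2.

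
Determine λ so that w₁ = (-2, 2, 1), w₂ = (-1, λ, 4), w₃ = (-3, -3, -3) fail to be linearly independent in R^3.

λ = 17/3

The vectors are dependent exactly when the determinant of the matrix with rows w₁, w₂, w₃ vanishes.
Expanding, det = 9*λ - 51.
Solving 9*λ - 51 = 0 yields λ = 17/3.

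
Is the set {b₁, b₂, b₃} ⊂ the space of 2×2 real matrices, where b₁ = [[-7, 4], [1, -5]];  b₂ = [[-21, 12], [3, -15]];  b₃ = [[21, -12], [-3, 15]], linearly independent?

linearly dependent

Take coordinates with respect to the standard basis {E₁₁, E₁₂, E₂₁, E₂₂}.
Row-reduce the matrix whose columns are b₁, b₂, b₃.
The reduction yields 1 nonzero row, so the rank is 1.
Since rank 1 < 3, the set is linearly dependent.
Indeed 3b₁ - b₂ = 0.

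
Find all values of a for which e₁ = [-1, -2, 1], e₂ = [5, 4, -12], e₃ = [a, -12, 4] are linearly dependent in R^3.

The vectors are dependent exactly when the determinant of the matrix with rows e₁, e₂, e₃ vanishes.
Expanding, det = 20*a + 108.
Solving 20*a + 108 = 0 yields a = -27/5.

a = -27/5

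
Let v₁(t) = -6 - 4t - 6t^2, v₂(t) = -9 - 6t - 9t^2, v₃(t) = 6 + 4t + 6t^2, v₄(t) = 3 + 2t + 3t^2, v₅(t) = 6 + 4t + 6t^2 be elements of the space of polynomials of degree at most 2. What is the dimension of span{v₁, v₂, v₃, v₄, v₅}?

Represent each element by its coordinate vector in ℝ³.
Apply Gaussian elimination to the matrix whose rows are v₁, v₂, v₃, v₄, v₅.
Reduction leaves 1 leading entry, giving rank 1.
(With 5 elements in a 3-dimensional space the rank is at most 3.)

1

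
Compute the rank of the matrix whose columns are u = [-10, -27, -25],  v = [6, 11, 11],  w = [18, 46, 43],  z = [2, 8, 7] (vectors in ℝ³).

2

Put the 3×4 matrix [u|v|w|z] into echelon form.
There are 2 pivot columns, so rank = 2.
(With 4 elements in a 3-dimensional space the rank is at most 3.)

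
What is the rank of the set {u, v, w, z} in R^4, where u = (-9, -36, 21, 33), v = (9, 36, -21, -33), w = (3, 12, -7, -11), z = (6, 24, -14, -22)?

rank 1

Form the matrix with u, v, w, z as columns and reduce.
The echelon form has 1 nonzero row, so the rank is 1.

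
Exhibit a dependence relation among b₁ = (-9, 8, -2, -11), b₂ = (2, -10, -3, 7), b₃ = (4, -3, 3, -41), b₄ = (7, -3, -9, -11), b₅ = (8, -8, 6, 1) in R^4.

Solve the homogeneous system with b₁, b₂, b₃, b₄, b₅ as columns by row-reducing the coefficient matrix.
One solution (up to scaling) is (3, 0, -1, 1, 3).

3b₁ - b₃ + b₄ + 3b₅ = 0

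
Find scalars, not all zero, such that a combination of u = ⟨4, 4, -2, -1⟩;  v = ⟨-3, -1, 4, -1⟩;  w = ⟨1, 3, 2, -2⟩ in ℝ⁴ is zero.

Row-reduce the matrix with u, v, w as columns; the null space gives the coefficients.
The free variable yields coefficients (1, 1, -1) (any nonzero multiple also works).

u + v - w = 0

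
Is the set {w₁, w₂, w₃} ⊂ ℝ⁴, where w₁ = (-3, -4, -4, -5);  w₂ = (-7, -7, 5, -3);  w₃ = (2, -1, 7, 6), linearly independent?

Row-reduce the matrix whose columns are w₁, w₂, w₃.
The reduction yields 3 nonzero rows, so the rank is 3.
Since rank = 3 (the number of vectors), the set is linearly independent.

linearly independent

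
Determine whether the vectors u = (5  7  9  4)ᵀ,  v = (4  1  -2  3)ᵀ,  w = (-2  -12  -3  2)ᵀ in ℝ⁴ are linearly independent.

Place the vectors as rows of a 3×4 matrix and reduce to echelon form.
The reduction yields 3 nonzero rows, so the rank is 3.
Since rank = 3 (the number of vectors), the set is linearly independent.

linearly independent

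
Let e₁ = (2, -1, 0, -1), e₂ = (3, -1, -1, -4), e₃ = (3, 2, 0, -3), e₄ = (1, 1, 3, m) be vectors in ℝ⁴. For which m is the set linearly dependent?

The vectors are dependent exactly when the determinant of the matrix with rows e₁, e₂, e₃, e₄ vanishes.
Expanding, det = 7*m - 40.
Setting this to zero gives m = 40/7.

m = 40/7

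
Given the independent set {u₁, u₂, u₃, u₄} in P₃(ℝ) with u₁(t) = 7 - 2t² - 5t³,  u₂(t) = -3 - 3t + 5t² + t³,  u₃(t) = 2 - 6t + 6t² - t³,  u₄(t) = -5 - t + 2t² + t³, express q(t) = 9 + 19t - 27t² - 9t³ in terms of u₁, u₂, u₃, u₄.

Take coordinate vectors relative to {1, t, …, t³}.
Since u₁, u₂, u₃, u₄ are independent, the coefficients expressing q are uniquely determined by a linear system.
Row-reducing the augmented matrix gives the unique coefficients (a₁, …, a₄) = (2, -3, -2, 2).

q = 2u₁ - 3u₂ - 2u₃ + 2u₄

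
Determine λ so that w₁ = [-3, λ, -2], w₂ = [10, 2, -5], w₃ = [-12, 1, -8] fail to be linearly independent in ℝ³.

The set is linearly dependent precisely when det[w₁; w₂; w₃] = 0.
Expanding, det = 140*λ - 35.
Setting this to zero gives λ = 1/4.

λ = 1/4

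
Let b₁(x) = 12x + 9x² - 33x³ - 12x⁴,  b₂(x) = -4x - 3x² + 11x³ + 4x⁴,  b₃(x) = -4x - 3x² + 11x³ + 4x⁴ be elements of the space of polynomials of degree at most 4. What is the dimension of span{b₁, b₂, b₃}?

dim = 1

Represent each element by its coordinate vector in ℝ⁵.
Row-reduce the 3×5 matrix with these as rows.
Reduction leaves 1 leading entry, giving rank 1.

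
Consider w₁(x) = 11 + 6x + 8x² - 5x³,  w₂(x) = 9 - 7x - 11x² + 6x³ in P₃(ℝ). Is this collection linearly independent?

linearly independent

Write each element as a coordinate vector in ℝ⁴ using {1, x, …, x³}.
Row-reduce the matrix whose columns are w₁, w₂.
The reduction yields 2 nonzero rows, so the rank is 2.
Since rank = 2 (the number of vectors), the set is linearly independent.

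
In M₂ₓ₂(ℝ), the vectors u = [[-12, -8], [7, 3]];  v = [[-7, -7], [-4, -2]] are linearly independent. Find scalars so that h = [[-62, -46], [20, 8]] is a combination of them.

Work in coordinates with respect to the standard basis {E₁₁, E₁₂, E₂₁, E₂₂}.
Solve the system with u, v as columns and h as the right-hand side.
The system has the unique solution (α₁, α₂) = (4, 2).

h = 4u + 2v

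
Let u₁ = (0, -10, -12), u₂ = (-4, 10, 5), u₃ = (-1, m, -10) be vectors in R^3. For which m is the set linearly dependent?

m = -55/8

The vectors are dependent exactly when the determinant of the matrix with rows u₁, u₂, u₃ vanishes.
The determinant works out to 48*m + 330.
This vanishes exactly when m = -55/8.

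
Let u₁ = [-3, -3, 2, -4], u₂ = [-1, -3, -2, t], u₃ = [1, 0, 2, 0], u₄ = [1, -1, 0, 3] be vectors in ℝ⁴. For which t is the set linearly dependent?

The set is linearly dependent precisely when det[u₁; u₂; u₃; u₄] = 0.
Cofactor expansion gives det = 48 - 14*t.
This vanishes exactly when t = 24/7.

t = 24/7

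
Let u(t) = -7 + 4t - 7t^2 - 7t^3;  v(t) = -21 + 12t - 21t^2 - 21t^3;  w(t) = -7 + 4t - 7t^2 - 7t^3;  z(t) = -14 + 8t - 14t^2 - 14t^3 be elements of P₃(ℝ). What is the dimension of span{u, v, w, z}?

Represent each element by its coordinate vector in ℝ⁴.
Form the matrix with u, v, w, z as columns and reduce.
The echelon form has 1 nonzero row, so the rank is 1.

dim = 1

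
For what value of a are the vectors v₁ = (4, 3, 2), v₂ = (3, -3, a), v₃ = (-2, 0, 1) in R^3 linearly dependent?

Place the vectors as rows of a 3×3 matrix; dependence ⇔ determinant zero.
Cofactor expansion gives det = -6*a - 33.
This vanishes exactly when a = -11/2.

a = -11/2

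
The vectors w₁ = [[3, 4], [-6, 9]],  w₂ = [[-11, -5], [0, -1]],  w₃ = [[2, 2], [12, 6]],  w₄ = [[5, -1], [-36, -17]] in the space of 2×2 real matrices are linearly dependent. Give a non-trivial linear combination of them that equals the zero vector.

w₂ + 3w₃ + w₄ = 0

Take coordinates with respect to {E₁₁, E₁₂, E₂₁, E₂₂}.
Write the vectors as columns of a matrix and find a nonzero vector in its null space.
One solution (up to scaling) is (0, 1, 3, 1).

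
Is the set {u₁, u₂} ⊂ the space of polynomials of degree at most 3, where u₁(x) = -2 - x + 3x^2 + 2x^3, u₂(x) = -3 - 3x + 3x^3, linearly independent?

linearly independent

Take coordinates with respect to the standard basis {1, x, …, x^3}.
Row-reduce the matrix whose columns are u₁, u₂.
The reduction yields 2 nonzero rows, so the rank is 2.
Since rank = 2 (the number of vectors), the set is linearly independent.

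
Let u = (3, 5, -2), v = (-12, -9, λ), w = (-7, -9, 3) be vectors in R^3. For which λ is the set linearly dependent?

λ = 9/8

The set is linearly dependent precisely when det[u; v; w] = 0.
Cofactor expansion gives det = 9 - 8*λ.
Solving 9 - 8*λ = 0 yields λ = 9/8.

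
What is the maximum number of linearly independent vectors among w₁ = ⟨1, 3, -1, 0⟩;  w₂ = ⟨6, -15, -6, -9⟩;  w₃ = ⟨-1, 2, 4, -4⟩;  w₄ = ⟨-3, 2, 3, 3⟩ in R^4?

Put the 4×4 matrix [w₁|w₂|w₃|w₄] into echelon form.
Exactly 3 pivots survive; hence the rank is 3.

3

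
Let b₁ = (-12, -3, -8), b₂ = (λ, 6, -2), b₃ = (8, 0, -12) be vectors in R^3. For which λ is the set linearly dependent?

λ = 36

The vectors are dependent exactly when the determinant of the matrix with rows b₁, b₂, b₃ vanishes.
Cofactor expansion gives det = 1296 - 36*λ.
Solving 1296 - 36*λ = 0 yields λ = 36.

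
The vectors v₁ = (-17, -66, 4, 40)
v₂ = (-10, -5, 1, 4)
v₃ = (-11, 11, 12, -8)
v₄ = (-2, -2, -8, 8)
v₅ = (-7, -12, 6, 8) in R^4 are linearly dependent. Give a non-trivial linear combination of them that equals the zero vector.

v₁ - 2v₂ + 2v₃ + v₄ - 3v₅ = 0

Set up α₁v₁ + … + α₅v₅ = 0 and solve the homogeneous system.
The free variable yields coefficients (1, -2, 2, 1, -3) (any nonzero multiple also works).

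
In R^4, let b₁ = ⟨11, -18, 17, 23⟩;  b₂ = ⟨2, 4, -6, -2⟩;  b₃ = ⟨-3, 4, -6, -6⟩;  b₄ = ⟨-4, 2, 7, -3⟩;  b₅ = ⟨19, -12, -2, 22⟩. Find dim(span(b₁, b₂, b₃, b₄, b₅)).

dim = 3

Put the 4×5 matrix [b₁|b₂|b₃|b₄|b₅] into echelon form.
There are 3 pivot columns, so rank = 3.
(With 5 elements in a 4-dimensional space the rank is at most 4.)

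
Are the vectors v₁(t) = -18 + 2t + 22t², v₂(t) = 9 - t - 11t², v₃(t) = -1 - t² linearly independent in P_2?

linearly dependent

Take coordinates with respect to the standard basis {1, t, t²}.
One vector is a scalar multiple of another, so the set is dependent.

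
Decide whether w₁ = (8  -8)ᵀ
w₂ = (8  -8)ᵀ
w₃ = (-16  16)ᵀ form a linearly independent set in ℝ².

There are 3 vectors in a 2-dimensional space, so they cannot be linearly independent.

linearly dependent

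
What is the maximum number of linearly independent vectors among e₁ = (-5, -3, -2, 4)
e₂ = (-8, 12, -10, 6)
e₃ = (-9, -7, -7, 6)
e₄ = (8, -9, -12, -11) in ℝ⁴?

Apply Gaussian elimination to the matrix whose rows are e₁, e₂, e₃, e₄.
The echelon form has 4 nonzero rows, so the rank is 4.

4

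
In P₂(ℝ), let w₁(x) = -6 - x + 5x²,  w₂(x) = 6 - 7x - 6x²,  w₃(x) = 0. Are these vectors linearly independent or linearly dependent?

linearly dependent

Take coordinates with respect to the standard basis {1, x, x²}.
One of the vectors is the zero vector, so the set is linearly dependent.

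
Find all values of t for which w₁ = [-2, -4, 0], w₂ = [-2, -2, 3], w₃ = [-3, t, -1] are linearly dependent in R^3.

Dependence holds iff the 3×3 matrix [w₁ w₂ w₃] is singular.
The determinant works out to 6*t + 40.
Setting this to zero gives t = -20/3.

t = -20/3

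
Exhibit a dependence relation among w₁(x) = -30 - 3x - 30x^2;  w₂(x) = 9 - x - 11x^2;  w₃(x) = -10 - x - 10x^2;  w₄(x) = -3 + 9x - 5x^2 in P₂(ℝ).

Take coordinates with respect to {1, x, x^2}.
Write the vectors as columns of a matrix and find a nonzero vector in its null space.
A generator of the null space is (1, 0, -3, 0).

w₁ - 3w₃ = 0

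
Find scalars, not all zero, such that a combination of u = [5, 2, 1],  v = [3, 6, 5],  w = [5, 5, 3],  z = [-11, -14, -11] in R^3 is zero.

Solve the homogeneous system with u, v, w, z as columns by row-reducing the coefficient matrix.
A generator of the null space is (1, 2, 0, 1).

u + 2v + z = 0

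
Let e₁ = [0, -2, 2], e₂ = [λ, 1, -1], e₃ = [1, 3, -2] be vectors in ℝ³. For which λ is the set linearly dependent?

λ = 0

The set is linearly dependent precisely when det[e₁; e₂; e₃] = 0.
Expanding, det = 2*λ.
This vanishes exactly when λ = 0.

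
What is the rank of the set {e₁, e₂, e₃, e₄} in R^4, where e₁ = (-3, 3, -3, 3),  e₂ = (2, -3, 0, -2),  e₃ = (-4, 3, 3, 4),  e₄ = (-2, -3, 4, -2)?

Apply Gaussian elimination to the matrix whose rows are e₁, e₂, e₃, e₄.
Exactly 4 pivots survive; hence the rank is 4.

rank 4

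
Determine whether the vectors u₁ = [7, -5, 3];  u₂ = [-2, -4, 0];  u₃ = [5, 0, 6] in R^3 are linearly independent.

linearly independent

Form the 3×3 matrix with these as columns; its determinant is -168.
A nonzero determinant means the columns are linearly independent.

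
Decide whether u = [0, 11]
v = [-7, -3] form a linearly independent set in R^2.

linearly independent

The matrix [u|v] has determinant 77.
A nonzero determinant means the columns are linearly independent.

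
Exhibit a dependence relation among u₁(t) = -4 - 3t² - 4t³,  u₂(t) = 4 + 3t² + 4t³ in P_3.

u₁ + u₂ = 0

Pass to coordinate vectors relative to the basis {1, t, …, t³}.
Write the vectors as columns of a matrix and find a nonzero vector in its null space.
One solution (up to scaling) is (1, 1).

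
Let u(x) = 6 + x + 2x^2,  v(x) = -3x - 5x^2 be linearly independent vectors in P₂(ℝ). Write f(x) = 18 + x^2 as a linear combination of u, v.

Identify each element with its coordinate vector in ℝ³ via {1, x, x^2}.
Write f = c₁u + c₂v and equate components.
Back-substitution yields (c₁, c₂) = (3, 1).

f = 3u + v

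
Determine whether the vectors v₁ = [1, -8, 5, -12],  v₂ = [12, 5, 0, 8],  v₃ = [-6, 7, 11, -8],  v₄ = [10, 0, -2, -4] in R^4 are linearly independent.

The matrix [v₁|v₂|v₃|v₄] has determinant -15660.
A nonzero determinant means the columns are linearly independent.

linearly independent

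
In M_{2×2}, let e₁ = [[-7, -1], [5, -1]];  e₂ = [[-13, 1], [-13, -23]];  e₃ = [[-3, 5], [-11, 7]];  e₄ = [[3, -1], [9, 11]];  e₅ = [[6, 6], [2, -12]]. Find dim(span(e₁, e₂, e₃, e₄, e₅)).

Represent each element by its coordinate vector in ℝ⁴.
Form the matrix with e₁, e₂, e₃, e₄, e₅ as columns and reduce.
The echelon form has 4 nonzero rows, so the rank is 4.
(With 5 elements in a 4-dimensional space the rank is at most 4.)

dim = 4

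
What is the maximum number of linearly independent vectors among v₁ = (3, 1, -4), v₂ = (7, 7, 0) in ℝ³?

2

Form the matrix with v₁, v₂ as columns and reduce.
There are 2 pivot columns, so rank = 2.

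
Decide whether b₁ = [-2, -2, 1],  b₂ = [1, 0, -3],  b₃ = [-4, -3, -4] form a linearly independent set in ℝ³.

linearly independent

Place the vectors as rows of a 3×3 matrix and reduce to echelon form.
The reduction yields 3 nonzero rows, so the rank is 3.
Since rank = 3 (the number of vectors), the set is linearly independent.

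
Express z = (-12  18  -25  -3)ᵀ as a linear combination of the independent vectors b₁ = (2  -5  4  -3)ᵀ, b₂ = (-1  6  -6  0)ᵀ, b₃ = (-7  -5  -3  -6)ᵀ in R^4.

Solve the system with b₁, b₂, b₃ as columns and z as the right-hand side.
Back-substitution yields (c₁, c₂, c₃) = (-1, 3, 1).

z = -b₁ + 3b₂ + b₃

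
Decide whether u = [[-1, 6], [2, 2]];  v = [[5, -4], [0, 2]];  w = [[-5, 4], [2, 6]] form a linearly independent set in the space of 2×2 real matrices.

Write each element as a coordinate vector in ℝ⁴ using {E₁₁, E₁₂, E₂₁, E₂₂}.
Row-reduce the matrix whose columns are u, v, w.
The reduction yields 3 nonzero rows, so the rank is 3.
Since rank = 3 (the number of vectors), the set is linearly independent.

linearly independent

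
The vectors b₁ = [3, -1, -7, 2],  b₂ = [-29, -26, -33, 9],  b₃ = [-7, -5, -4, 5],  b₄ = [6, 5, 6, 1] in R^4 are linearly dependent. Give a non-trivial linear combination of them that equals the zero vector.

Set up α₁b₁ + … + α₄b₄ = 0 and solve the homogeneous system.
The free variable yields coefficients (1, -1, 2, -3) (any nonzero multiple also works).

b₁ - b₂ + 2b₃ - 3b₄ = 0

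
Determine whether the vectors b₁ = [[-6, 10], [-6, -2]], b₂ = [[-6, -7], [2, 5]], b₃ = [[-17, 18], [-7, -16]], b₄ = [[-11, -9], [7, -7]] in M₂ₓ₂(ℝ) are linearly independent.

Write each element as a coordinate vector in ℝ⁴ using {E₁₁, E₁₂, E₂₁, E₂₂}.
Form the 4×4 matrix with these as columns; its determinant is 0.
A zero determinant means the columns are linearly dependent.

linearly dependent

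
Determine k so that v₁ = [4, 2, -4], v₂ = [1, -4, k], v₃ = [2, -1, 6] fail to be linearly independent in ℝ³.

The vectors are dependent exactly when the determinant of the matrix with rows v₁, v₂, v₃ vanishes.
Expanding, det = 8*k - 136.
Solving 8*k - 136 = 0 yields k = 17.

k = 17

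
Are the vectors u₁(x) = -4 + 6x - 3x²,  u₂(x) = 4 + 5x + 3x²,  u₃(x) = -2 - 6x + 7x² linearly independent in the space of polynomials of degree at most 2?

Take coordinates with respect to the standard basis {1, x, x²}.
Form the 3×3 matrix with these as columns; its determinant is -374.
A nonzero determinant means the columns are linearly independent.

linearly independent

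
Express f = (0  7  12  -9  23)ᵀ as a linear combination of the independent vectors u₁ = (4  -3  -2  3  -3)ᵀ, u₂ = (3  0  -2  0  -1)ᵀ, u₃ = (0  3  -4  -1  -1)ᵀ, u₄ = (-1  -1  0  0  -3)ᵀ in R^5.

f = -4u₁ + 4u₂ - 3u₃ - 4u₄

Set up the augmented matrix [u₁ | u₂ | u₃ | u₄ | f] and row-reduce.
Back-substitution yields (α₁, …, α₄) = (-4, 4, -3, -4).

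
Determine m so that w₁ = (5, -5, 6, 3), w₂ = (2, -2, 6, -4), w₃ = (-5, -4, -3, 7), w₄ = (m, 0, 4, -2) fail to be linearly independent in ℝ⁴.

The set is linearly dependent precisely when det[w₁; w₂; w₃; w₄] = 0.
Expanding, det = 612 - 120*m.
This vanishes exactly when m = 51/10.

m = 51/10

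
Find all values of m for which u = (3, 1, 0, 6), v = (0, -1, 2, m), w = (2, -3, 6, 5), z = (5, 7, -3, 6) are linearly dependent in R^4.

The set is linearly dependent precisely when det[u; v; w; z] = 0.
Cofactor expansion gives det = 7 - 63*m.
Solving 7 - 63*m = 0 yields m = 1/9.

m = 1/9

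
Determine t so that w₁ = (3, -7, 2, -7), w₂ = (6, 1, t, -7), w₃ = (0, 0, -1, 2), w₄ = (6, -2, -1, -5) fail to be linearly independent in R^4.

t = -1/8

The vectors are dependent exactly when the determinant of the matrix with rows w₁, w₂, w₃, w₄ vanishes.
Expanding, det = 72*t + 9.
Solving 72*t + 9 = 0 yields t = -1/8.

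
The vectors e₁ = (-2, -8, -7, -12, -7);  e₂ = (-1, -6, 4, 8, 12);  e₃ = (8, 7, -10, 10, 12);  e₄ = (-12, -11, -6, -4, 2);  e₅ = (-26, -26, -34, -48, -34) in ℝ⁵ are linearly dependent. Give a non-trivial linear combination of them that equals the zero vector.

Solve the homogeneous system with e₁, e₂, e₃, e₄, e₅ as columns by row-reducing the coefficient matrix.
A generator of the null space is (2, -2, 0, 2, -1).

2e₁ - 2e₂ + 2e₄ - e₅ = 0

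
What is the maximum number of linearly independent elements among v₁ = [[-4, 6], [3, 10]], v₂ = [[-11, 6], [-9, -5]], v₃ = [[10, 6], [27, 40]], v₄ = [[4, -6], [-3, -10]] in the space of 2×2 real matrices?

2

Use coordinates relative to {E₁₁, E₁₂, E₂₁, E₂₂}.
Form the matrix with v₁, v₂, v₃, v₄ as columns and reduce.
There are 2 pivot columns, so rank = 2.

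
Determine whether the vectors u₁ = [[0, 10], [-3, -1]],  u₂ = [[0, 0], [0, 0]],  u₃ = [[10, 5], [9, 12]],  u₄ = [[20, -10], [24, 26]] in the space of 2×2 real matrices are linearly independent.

Write each element as a coordinate vector in ℝ⁴ using {E₁₁, E₁₂, E₂₁, E₂₂}.
One of the vectors is the zero vector, so the set is linearly dependent.

linearly dependent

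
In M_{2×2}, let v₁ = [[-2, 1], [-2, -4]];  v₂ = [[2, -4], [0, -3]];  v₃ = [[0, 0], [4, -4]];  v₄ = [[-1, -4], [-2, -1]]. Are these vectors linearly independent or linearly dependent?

linearly independent

Take coordinates with respect to the standard basis {E₁₁, E₁₂, E₂₁, E₂₂}.
Form the 4×4 matrix with these as columns; its determinant is 324.
A nonzero determinant means the columns are linearly independent.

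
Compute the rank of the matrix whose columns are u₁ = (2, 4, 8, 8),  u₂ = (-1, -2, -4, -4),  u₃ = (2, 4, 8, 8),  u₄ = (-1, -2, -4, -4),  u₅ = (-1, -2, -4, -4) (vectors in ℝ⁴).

Form the matrix with u₁, u₂, u₃, u₄, u₅ as columns and reduce.
The echelon form has 1 nonzero row, so the rank is 1.
(With 5 elements in a 4-dimensional space the rank is at most 4.)

1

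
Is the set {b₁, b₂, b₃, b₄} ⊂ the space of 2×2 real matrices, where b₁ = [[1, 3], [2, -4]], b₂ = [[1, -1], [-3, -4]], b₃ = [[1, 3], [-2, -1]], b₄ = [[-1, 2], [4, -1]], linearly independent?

Write each element as a coordinate vector in ℝ⁴ using {E₁₁, E₁₂, E₂₁, E₂₂}.
Form the 4×4 matrix with these as columns; its determinant is -83.
A nonzero determinant means the columns are linearly independent.

linearly independent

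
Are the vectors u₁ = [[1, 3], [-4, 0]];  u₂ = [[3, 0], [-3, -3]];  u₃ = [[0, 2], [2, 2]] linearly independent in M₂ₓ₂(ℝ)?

Write each element as a coordinate vector in ℝ⁴ using {E₁₁, E₁₂, E₂₁, E₂₂}.
Place the vectors as rows of a 3×4 matrix and reduce to echelon form.
The reduction yields 3 nonzero rows, so the rank is 3.
Since rank = 3 (the number of vectors), the set is linearly independent.

linearly independent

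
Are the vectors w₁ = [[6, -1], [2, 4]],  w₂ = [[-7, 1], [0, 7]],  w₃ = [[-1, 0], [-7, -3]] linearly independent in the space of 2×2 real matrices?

Take coordinates with respect to the standard basis {E₁₁, E₁₂, E₂₁, E₂₂}.
Place the vectors as rows of a 3×4 matrix and reduce to echelon form.
The reduction yields 3 nonzero rows, so the rank is 3.
Since rank = 3 (the number of vectors), the set is linearly independent.

linearly independent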